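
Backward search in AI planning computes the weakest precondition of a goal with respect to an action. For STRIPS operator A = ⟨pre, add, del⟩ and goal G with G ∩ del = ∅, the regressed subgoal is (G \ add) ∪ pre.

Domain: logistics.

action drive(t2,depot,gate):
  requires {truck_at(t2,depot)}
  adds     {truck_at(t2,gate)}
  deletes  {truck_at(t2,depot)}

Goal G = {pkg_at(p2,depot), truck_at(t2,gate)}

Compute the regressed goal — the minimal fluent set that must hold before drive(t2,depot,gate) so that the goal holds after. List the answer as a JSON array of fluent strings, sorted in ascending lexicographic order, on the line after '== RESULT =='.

Regress:
  G ∩ del = {}  (empty — regression defined)
  G \ add = {pkg_at(p2,depot), truck_at(t2,gate)} \ {truck_at(t2,gate)} = {pkg_at(p2,depot)}
  ∪ pre   = {pkg_at(p2,depot)} ∪ {truck_at(t2,depot)}
          = {pkg_at(p2,depot), truck_at(t2,depot)}

== RESULT ==
["pkg_at(p2,depot)", "truck_at(t2,depot)"]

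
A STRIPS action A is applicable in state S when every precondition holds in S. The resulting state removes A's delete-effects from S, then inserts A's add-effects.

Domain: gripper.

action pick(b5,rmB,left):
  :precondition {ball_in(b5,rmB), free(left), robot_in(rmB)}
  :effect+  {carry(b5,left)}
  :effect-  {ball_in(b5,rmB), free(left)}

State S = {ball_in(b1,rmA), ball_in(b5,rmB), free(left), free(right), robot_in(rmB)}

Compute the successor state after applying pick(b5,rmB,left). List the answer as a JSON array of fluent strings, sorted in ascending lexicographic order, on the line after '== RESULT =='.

Progress:
  pre ⊆ S: {ball_in(b5,rmB), free(left), robot_in(rmB)} ⊆ S  — applicable
  S \ del = {ball_in(b1,rmA), free(right), robot_in(rmB)}
  ∪ add   = {ball_in(b1,rmA), carry(b5,left), free(right), robot_in(rmB)}

== RESULT ==
["ball_in(b1,rmA)", "carry(b5,left)", "free(right)", "robot_in(rmB)"]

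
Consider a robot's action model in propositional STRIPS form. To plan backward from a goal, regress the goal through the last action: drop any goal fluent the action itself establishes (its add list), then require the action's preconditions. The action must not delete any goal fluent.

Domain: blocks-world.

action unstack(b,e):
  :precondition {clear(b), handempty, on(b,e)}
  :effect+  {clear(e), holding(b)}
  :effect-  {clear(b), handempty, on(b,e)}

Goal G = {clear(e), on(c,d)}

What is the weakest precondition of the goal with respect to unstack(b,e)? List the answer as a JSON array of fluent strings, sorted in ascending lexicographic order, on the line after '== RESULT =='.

Regress:
  G ∩ del = {}  (empty — regression defined)
  G \ add = {clear(e), on(c,d)} \ {clear(e), holding(b)} = {on(c,d)}
  ∪ pre   = {on(c,d)} ∪ {clear(b), handempty, on(b,e)}
          = {clear(b), handempty, on(b,e), on(c,d)}

== RESULT ==
["clear(b)", "handempty", "on(b,e)", "on(c,d)"]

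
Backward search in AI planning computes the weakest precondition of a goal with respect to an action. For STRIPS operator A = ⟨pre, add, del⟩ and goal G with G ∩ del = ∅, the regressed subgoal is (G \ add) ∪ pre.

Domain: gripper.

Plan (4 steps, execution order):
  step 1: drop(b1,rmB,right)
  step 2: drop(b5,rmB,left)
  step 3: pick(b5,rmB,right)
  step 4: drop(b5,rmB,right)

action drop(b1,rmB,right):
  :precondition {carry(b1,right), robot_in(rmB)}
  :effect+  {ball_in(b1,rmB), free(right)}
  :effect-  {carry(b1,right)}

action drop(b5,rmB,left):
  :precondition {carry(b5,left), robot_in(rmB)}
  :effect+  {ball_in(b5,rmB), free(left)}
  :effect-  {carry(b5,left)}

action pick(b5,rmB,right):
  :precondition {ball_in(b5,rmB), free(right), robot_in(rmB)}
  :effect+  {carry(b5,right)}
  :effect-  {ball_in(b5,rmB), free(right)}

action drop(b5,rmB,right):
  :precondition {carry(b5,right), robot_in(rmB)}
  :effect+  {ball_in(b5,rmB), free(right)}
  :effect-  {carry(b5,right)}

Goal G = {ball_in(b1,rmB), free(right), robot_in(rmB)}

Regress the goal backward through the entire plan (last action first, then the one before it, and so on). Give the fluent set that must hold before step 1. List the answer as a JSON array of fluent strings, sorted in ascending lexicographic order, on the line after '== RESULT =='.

Regress step by step:
  through step 4 (drop(b5,rmB,right)): drop {free(right)}, keep {ball_in(b1,rmB), robot_in(rmB)}, require {carry(b5,right), robot_in(rmB)}
    → {ball_in(b1,rmB), carry(b5,right), robot_in(rmB)}
  through step 3 (pick(b5,rmB,right)): drop {carry(b5,right)}, keep {ball_in(b1,rmB), robot_in(rmB)}, require {ball_in(b5,rmB), free(right), robot_in(rmB)}
    → {ball_in(b1,rmB), ball_in(b5,rmB), free(right), robot_in(rmB)}
  through step 2 (drop(b5,rmB,left)): drop {ball_in(b5,rmB)}, keep {ball_in(b1,rmB), free(right), robot_in(rmB)}, require {carry(b5,left), robot_in(rmB)}
    → {ball_in(b1,rmB), carry(b5,left), free(right), robot_in(rmB)}
  through step 1 (drop(b1,rmB,right)): drop {ball_in(b1,rmB), free(right)}, keep {carry(b5,left), robot_in(rmB)}, require {carry(b1,right), robot_in(rmB)}
    → {carry(b1,right), carry(b5,left), robot_in(rmB)}

== RESULT ==
["carry(b1,right)", "carry(b5,left)", "robot_in(rmB)"]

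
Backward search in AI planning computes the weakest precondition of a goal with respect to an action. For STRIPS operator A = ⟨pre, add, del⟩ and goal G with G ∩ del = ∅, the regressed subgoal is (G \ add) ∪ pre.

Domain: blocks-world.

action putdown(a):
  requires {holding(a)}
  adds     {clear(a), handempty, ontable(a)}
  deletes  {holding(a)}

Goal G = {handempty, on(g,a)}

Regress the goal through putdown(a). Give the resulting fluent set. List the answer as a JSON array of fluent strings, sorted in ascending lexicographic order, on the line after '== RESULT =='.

Regress:
  G ∩ del = {}  (empty — regression defined)
  G \ add = {handempty, on(g,a)} \ {clear(a), handempty, ontable(a)} = {on(g,a)}
  ∪ pre   = {on(g,a)} ∪ {holding(a)}
          = {holding(a), on(g,a)}

== RESULT ==
["holding(a)", "on(g,a)"]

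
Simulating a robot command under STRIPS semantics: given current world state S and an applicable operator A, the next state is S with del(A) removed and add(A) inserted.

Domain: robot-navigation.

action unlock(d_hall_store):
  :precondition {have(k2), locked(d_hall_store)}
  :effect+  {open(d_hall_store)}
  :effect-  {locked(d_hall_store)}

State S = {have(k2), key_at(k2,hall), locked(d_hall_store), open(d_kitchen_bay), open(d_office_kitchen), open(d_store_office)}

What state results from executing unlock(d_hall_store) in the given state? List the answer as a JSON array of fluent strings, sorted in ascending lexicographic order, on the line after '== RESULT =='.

Progress:
  pre ⊆ S: {have(k2), locked(d_hall_store)} ⊆ S  — applicable
  S \ del = {have(k2), key_at(k2,hall), open(d_kitchen_bay), open(d_office_kitchen), open(d_store_office)}
  ∪ add   = {have(k2), key_at(k2,hall), open(d_hall_store), open(d_kitchen_bay), open(d_office_kitchen), open(d_store_office)}

== RESULT ==
["have(k2)", "key_at(k2,hall)", "open(d_hall_store)", "open(d_kitchen_bay)", "open(d_office_kitchen)", "open(d_store_office)"]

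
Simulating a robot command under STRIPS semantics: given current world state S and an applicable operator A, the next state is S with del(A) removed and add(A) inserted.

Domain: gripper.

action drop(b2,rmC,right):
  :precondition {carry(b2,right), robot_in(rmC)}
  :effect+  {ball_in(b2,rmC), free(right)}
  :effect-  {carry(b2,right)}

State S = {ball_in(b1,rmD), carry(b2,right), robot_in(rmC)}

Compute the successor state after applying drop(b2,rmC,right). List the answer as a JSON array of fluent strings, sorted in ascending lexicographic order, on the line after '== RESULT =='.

Compute (S \ del) ∪ add:
  pre ⊆ S: {carry(b2,right), robot_in(rmC)} ⊆ S  — applicable
  S \ del = {ball_in(b1,rmD), robot_in(rmC)}
  ∪ add   = {ball_in(b1,rmD), ball_in(b2,rmC), free(right), robot_in(rmC)}

== RESULT ==
["ball_in(b1,rmD)", "ball_in(b2,rmC)", "free(right)", "robot_in(rmC)"]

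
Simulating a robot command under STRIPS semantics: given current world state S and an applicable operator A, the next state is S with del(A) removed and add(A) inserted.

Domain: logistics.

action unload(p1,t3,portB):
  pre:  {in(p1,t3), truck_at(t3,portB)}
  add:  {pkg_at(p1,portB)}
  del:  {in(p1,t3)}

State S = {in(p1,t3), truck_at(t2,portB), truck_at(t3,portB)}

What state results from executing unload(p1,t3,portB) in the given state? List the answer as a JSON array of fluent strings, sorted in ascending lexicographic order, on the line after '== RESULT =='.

Compute (S \ del) ∪ add:
  pre ⊆ S: {in(p1,t3), truck_at(t3,portB)} ⊆ S  — applicable
  S \ del = {truck_at(t2,portB), truck_at(t3,portB)}
  ∪ add   = {pkg_at(p1,portB), truck_at(t2,portB), truck_at(t3,portB)}

== RESULT ==
["pkg_at(p1,portB)", "truck_at(t2,portB)", "truck_at(t3,portB)"]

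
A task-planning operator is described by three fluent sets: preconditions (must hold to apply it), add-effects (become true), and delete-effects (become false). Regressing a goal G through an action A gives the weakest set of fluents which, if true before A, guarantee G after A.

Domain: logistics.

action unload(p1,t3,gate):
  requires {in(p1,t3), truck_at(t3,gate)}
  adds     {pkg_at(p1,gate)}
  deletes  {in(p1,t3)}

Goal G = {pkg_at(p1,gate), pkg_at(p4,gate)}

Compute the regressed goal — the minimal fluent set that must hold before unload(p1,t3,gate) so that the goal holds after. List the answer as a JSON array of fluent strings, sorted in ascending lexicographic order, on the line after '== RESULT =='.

Compute (G \ add) ∪ pre:
  G ∩ del = {}  (empty — regression defined)
  G \ add = {pkg_at(p1,gate), pkg_at(p4,gate)} \ {pkg_at(p1,gate)} = {pkg_at(p4,gate)}
  ∪ pre   = {pkg_at(p4,gate)} ∪ {in(p1,t3), truck_at(t3,gate)}
          = {in(p1,t3), pkg_at(p4,gate), truck_at(t3,gate)}

== RESULT ==
["in(p1,t3)", "pkg_at(p4,gate)", "truck_at(t3,gate)"]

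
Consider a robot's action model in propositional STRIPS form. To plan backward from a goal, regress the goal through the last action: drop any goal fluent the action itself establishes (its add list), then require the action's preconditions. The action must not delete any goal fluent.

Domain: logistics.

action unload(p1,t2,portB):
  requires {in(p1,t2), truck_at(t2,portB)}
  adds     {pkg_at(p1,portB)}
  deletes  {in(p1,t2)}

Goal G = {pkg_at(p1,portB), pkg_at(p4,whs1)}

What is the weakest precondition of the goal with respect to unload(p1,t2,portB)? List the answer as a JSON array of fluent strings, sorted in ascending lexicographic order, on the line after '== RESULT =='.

Compute (G \ add) ∪ pre:
  G ∩ del = {}  (empty — regression defined)
  G \ add = {pkg_at(p1,portB), pkg_at(p4,whs1)} \ {pkg_at(p1,portB)} = {pkg_at(p4,whs1)}
  ∪ pre   = {pkg_at(p4,whs1)} ∪ {in(p1,t2), truck_at(t2,portB)}
          = {in(p1,t2), pkg_at(p4,whs1), truck_at(t2,portB)}

== RESULT ==
["in(p1,t2)", "pkg_at(p4,whs1)", "truck_at(t2,portB)"]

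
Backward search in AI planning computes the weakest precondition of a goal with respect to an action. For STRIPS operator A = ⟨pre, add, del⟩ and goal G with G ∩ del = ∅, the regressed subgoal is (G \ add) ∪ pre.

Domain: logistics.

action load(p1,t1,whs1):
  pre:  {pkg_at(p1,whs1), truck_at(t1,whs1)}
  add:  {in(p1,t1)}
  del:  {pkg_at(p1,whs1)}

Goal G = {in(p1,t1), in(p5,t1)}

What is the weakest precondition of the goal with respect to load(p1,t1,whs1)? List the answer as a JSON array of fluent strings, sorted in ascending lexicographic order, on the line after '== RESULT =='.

Compute (G \ add) ∪ pre:
  G ∩ del = {}  (empty — regression defined)
  G \ add = {in(p1,t1), in(p5,t1)} \ {in(p1,t1)} = {in(p5,t1)}
  ∪ pre   = {in(p5,t1)} ∪ {pkg_at(p1,whs1), truck_at(t1,whs1)}
          = {in(p5,t1), pkg_at(p1,whs1), truck_at(t1,whs1)}

== RESULT ==
["in(p5,t1)", "pkg_at(p1,whs1)", "truck_at(t1,whs1)"]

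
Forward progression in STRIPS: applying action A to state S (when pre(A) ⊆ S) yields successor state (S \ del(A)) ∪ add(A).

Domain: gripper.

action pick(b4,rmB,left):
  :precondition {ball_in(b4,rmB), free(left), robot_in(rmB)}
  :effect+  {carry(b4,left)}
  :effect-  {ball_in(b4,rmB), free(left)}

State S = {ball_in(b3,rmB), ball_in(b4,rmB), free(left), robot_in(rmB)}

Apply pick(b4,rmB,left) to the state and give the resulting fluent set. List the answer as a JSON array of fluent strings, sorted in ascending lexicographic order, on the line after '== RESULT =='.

Compute (S \ del) ∪ add:
  pre ⊆ S: {ball_in(b4,rmB), free(left), robot_in(rmB)} ⊆ S  — applicable
  S \ del = {ball_in(b3,rmB), robot_in(rmB)}
  ∪ add   = {ball_in(b3,rmB), carry(b4,left), robot_in(rmB)}

== RESULT ==
["ball_in(b3,rmB)", "carry(b4,left)", "robot_in(rmB)"]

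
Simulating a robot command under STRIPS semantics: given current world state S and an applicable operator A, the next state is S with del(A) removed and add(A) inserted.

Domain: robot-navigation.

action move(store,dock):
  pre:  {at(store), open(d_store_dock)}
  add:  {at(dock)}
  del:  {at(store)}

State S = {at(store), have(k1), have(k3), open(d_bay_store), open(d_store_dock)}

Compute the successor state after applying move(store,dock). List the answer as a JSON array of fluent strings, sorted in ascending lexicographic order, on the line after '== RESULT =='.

Compute (S \ del) ∪ add:
  pre ⊆ S: {at(store), open(d_store_dock)} ⊆ S  — applicable
  S \ del = {have(k1), have(k3), open(d_bay_store), open(d_store_dock)}
  ∪ add   = {at(dock), have(k1), have(k3), open(d_bay_store), open(d_store_dock)}

== RESULT ==
["at(dock)", "have(k1)", "have(k3)", "open(d_bay_store)", "open(d_store_dock)"]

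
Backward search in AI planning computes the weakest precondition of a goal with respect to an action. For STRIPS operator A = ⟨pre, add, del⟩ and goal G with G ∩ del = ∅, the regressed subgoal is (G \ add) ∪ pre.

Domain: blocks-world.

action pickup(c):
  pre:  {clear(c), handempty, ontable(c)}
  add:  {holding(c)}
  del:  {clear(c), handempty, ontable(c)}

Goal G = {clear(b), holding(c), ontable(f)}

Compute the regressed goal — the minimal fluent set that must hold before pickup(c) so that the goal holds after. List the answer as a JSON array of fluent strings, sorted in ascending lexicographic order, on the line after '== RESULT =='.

Regress:
  G ∩ del = {}  (empty — regression defined)
  G \ add = {clear(b), holding(c), ontable(f)} \ {holding(c)} = {clear(b), ontable(f)}
  ∪ pre   = {clear(b), ontable(f)} ∪ {clear(c), handempty, ontable(c)}
          = {clear(b), clear(c), handempty, ontable(c), ontable(f)}

== RESULT ==
["clear(b)", "clear(c)", "handempty", "ontable(c)", "ontable(f)"]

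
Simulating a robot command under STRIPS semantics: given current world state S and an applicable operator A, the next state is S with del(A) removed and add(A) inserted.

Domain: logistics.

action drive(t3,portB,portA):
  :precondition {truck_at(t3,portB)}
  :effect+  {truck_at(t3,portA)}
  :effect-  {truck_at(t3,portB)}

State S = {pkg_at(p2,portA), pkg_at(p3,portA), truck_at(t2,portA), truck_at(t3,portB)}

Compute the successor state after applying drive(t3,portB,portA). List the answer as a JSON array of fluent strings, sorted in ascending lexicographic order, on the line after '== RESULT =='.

Progress:
  pre ⊆ S: {truck_at(t3,portB)} ⊆ S  — applicable
  S \ del = {pkg_at(p2,portA), pkg_at(p3,portA), truck_at(t2,portA)}
  ∪ add   = {pkg_at(p2,portA), pkg_at(p3,portA), truck_at(t2,portA), truck_at(t3,portA)}

== RESULT ==
["pkg_at(p2,portA)", "pkg_at(p3,portA)", "truck_at(t2,portA)", "truck_at(t3,portA)"]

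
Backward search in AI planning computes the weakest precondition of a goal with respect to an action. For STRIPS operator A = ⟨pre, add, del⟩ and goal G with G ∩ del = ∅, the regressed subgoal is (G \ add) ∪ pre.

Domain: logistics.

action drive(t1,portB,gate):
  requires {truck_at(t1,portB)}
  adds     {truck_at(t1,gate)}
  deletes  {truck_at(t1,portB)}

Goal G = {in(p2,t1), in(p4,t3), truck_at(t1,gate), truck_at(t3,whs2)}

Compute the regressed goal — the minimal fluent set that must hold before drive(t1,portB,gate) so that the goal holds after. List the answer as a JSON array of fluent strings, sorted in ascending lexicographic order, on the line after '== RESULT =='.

Compute (G \ add) ∪ pre:
  G ∩ del = {}  (empty — regression defined)
  G \ add = {in(p2,t1), in(p4,t3), truck_at(t1,gate), truck_at(t3,whs2)} \ {truck_at(t1,gate)} = {in(p2,t1), in(p4,t3), truck_at(t3,whs2)}
  ∪ pre   = {in(p2,t1), in(p4,t3), truck_at(t3,whs2)} ∪ {truck_at(t1,portB)}
          = {in(p2,t1), in(p4,t3), truck_at(t1,portB), truck_at(t3,whs2)}

== RESULT ==
["in(p2,t1)", "in(p4,t3)", "truck_at(t1,portB)", "truck_at(t3,whs2)"]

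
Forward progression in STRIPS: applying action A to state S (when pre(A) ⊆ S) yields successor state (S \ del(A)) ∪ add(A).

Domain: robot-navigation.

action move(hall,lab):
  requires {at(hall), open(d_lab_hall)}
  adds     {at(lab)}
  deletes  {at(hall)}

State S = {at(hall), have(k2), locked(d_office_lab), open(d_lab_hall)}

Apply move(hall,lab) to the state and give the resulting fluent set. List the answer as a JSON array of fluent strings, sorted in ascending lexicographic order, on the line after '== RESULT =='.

Progress:
  pre ⊆ S: {at(hall), open(d_lab_hall)} ⊆ S  — applicable
  S \ del = {have(k2), locked(d_office_lab), open(d_lab_hall)}
  ∪ add   = {at(lab), have(k2), locked(d_office_lab), open(d_lab_hall)}

== RESULT ==
["at(lab)", "have(k2)", "locked(d_office_lab)", "open(d_lab_hall)"]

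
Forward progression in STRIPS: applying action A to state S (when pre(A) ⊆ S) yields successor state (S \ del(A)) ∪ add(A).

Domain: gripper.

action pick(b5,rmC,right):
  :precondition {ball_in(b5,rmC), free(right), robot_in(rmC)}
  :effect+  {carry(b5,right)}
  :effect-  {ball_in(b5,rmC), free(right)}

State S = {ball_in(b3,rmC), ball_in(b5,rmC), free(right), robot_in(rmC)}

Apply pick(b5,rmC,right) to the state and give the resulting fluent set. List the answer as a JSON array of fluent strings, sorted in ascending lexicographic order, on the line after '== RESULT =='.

Progress:
  pre ⊆ S: {ball_in(b5,rmC), free(right), robot_in(rmC)} ⊆ S  — applicable
  S \ del = {ball_in(b3,rmC), robot_in(rmC)}
  ∪ add   = {ball_in(b3,rmC), carry(b5,right), robot_in(rmC)}

== RESULT ==
["ball_in(b3,rmC)", "carry(b5,right)", "robot_in(rmC)"]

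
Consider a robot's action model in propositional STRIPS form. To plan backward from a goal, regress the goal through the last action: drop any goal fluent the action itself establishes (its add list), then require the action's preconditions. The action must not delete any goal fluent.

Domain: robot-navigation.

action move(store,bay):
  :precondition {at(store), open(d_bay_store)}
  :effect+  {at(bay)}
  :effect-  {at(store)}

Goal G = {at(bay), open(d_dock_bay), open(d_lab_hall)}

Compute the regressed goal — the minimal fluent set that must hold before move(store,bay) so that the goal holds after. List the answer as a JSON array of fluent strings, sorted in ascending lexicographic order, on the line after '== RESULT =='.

Regress:
  G ∩ del = {}  (empty — regression defined)
  G \ add = {at(bay), open(d_dock_bay), open(d_lab_hall)} \ {at(bay)} = {open(d_dock_bay), open(d_lab_hall)}
  ∪ pre   = {open(d_dock_bay), open(d_lab_hall)} ∪ {at(store), open(d_bay_store)}
          = {at(store), open(d_bay_store), open(d_dock_bay), open(d_lab_hall)}

== RESULT ==
["at(store)", "open(d_bay_store)", "open(d_dock_bay)", "open(d_lab_hall)"]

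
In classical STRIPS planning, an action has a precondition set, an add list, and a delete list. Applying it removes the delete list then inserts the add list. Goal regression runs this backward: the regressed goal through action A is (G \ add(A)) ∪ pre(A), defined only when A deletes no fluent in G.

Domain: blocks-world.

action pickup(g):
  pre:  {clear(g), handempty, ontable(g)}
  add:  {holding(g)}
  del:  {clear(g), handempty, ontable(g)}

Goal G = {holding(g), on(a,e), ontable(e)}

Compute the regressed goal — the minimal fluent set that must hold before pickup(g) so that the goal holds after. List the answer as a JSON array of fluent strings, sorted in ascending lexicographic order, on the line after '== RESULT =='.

Regress:
  G ∩ del = {}  (empty — regression defined)
  G \ add = {holding(g), on(a,e), ontable(e)} \ {holding(g)} = {on(a,e), ontable(e)}
  ∪ pre   = {on(a,e), ontable(e)} ∪ {clear(g), handempty, ontable(g)}
          = {clear(g), handempty, on(a,e), ontable(e), ontable(g)}

== RESULT ==
["clear(g)", "handempty", "on(a,e)", "ontable(e)", "ontable(g)"]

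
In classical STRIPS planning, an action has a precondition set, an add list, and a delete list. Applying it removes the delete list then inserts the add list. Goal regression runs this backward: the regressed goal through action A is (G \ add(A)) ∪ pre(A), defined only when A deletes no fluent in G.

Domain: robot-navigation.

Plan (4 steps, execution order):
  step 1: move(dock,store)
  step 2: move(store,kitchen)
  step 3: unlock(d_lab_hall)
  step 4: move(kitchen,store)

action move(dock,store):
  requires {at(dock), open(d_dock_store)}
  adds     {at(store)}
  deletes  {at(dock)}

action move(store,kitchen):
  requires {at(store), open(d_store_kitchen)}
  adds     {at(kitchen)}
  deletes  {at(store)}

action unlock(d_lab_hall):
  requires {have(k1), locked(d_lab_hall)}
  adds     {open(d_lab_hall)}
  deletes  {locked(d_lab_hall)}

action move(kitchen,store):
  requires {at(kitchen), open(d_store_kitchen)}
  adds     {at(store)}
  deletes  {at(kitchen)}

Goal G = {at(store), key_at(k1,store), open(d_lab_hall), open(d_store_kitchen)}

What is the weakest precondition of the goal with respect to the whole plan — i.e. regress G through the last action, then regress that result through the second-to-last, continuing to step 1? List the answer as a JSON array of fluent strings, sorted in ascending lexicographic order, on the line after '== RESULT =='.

Work backward from the goal:
  through step 4 (move(kitchen,store)): drop {at(store)}, keep {key_at(k1,store), open(d_lab_hall), open(d_store_kitchen)}, require {at(kitchen), open(d_store_kitchen)}
    → {at(kitchen), key_at(k1,store), open(d_lab_hall), open(d_store_kitchen)}
  through step 3 (unlock(d_lab_hall)): drop {open(d_lab_hall)}, keep {at(kitchen), key_at(k1,store), open(d_store_kitchen)}, require {have(k1), locked(d_lab_hall)}
    → {at(kitchen), have(k1), key_at(k1,store), locked(d_lab_hall), open(d_store_kitchen)}
  through step 2 (move(store,kitchen)): drop {at(kitchen)}, keep {have(k1), key_at(k1,store), locked(d_lab_hall), open(d_store_kitchen)}, require {at(store), open(d_store_kitchen)}
    → {at(store), have(k1), key_at(k1,store), locked(d_lab_hall), open(d_store_kitchen)}
  through step 1 (move(dock,store)): drop {at(store)}, keep {have(k1), key_at(k1,store), locked(d_lab_hall), open(d_store_kitchen)}, require {at(dock), open(d_dock_store)}
    → {at(dock), have(k1), key_at(k1,store), locked(d_lab_hall), open(d_dock_store), open(d_store_kitchen)}

== RESULT ==
["at(dock)", "have(k1)", "key_at(k1,store)", "locked(d_lab_hall)", "open(d_dock_store)", "open(d_store_kitchen)"]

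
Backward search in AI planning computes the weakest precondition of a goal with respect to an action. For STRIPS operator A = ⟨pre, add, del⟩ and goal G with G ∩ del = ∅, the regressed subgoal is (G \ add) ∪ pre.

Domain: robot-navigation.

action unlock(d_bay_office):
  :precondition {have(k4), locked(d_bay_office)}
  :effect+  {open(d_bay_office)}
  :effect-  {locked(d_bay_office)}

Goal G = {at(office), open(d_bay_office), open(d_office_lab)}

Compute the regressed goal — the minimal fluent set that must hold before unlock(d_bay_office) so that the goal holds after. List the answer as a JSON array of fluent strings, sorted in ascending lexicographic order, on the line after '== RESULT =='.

Regress:
  G ∩ del = {}  (empty — regression defined)
  G \ add = {at(office), open(d_bay_office), open(d_office_lab)} \ {open(d_bay_office)} = {at(office), open(d_office_lab)}
  ∪ pre   = {at(office), open(d_office_lab)} ∪ {have(k4), locked(d_bay_office)}
          = {at(office), have(k4), locked(d_bay_office), open(d_office_lab)}

== RESULT ==
["at(office)", "have(k4)", "locked(d_bay_office)", "open(d_office_lab)"]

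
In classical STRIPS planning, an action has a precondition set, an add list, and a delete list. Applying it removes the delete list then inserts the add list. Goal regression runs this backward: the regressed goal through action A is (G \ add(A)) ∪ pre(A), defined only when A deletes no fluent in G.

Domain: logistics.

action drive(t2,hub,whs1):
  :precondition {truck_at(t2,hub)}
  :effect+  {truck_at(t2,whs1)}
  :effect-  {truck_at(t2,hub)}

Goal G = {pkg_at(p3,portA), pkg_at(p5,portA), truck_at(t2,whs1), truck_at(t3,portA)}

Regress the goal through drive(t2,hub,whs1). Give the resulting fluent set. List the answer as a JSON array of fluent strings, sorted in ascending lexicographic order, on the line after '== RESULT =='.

Compute (G \ add) ∪ pre:
  G ∩ del = {}  (empty — regression defined)
  G \ add = {pkg_at(p3,portA), pkg_at(p5,portA), truck_at(t2,whs1), truck_at(t3,portA)} \ {truck_at(t2,whs1)} = {pkg_at(p3,portA), pkg_at(p5,portA), truck_at(t3,portA)}
  ∪ pre   = {pkg_at(p3,portA), pkg_at(p5,portA), truck_at(t3,portA)} ∪ {truck_at(t2,hub)}
          = {pkg_at(p3,portA), pkg_at(p5,portA), truck_at(t2,hub), truck_at(t3,portA)}

== RESULT ==
["pkg_at(p3,portA)", "pkg_at(p5,portA)", "truck_at(t2,hub)", "truck_at(t3,portA)"]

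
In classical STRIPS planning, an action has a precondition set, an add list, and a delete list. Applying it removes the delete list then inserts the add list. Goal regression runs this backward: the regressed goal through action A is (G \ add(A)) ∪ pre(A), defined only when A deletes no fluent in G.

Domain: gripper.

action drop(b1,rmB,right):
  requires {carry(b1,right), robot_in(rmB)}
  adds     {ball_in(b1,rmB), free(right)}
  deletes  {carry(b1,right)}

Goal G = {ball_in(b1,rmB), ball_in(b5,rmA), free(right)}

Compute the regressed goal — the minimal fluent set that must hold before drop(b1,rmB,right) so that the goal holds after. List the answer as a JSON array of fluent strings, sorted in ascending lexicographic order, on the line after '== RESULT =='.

Compute (G \ add) ∪ pre:
  G ∩ del = {}  (empty — regression defined)
  G \ add = {ball_in(b1,rmB), ball_in(b5,rmA), free(right)} \ {ball_in(b1,rmB), free(right)} = {ball_in(b5,rmA)}
  ∪ pre   = {ball_in(b5,rmA)} ∪ {carry(b1,right), robot_in(rmB)}
          = {ball_in(b5,rmA), carry(b1,right), robot_in(rmB)}

== RESULT ==
["ball_in(b5,rmA)", "carry(b1,right)", "robot_in(rmB)"]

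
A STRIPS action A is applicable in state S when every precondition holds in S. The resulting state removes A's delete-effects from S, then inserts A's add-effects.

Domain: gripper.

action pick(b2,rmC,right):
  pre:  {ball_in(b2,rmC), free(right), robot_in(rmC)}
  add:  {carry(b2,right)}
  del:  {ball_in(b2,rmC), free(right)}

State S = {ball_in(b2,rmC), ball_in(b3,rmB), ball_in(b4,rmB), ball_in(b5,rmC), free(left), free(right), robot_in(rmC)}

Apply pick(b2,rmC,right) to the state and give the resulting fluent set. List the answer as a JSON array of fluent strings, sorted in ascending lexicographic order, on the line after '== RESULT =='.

Progress:
  pre ⊆ S: {ball_in(b2,rmC), free(right), robot_in(rmC)} ⊆ S  — applicable
  S \ del = {ball_in(b3,rmB), ball_in(b4,rmB), ball_in(b5,rmC), free(left), robot_in(rmC)}
  ∪ add   = {ball_in(b3,rmB), ball_in(b4,rmB), ball_in(b5,rmC), carry(b2,right), free(left), robot_in(rmC)}

== RESULT ==
["ball_in(b3,rmB)", "ball_in(b4,rmB)", "ball_in(b5,rmC)", "carry(b2,right)", "free(left)", "robot_in(rmC)"]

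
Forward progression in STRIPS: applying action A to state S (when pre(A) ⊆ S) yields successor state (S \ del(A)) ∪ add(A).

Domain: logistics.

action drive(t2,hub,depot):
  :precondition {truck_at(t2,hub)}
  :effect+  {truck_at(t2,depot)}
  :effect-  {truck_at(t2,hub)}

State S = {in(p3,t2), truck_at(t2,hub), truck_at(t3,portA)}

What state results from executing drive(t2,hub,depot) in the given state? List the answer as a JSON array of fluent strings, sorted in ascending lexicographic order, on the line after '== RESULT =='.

Progress:
  pre ⊆ S: {truck_at(t2,hub)} ⊆ S  — applicable
  S \ del = {in(p3,t2), truck_at(t3,portA)}
  ∪ add   = {in(p3,t2), truck_at(t2,depot), truck_at(t3,portA)}

== RESULT ==
["in(p3,t2)", "truck_at(t2,depot)", "truck_at(t3,portA)"]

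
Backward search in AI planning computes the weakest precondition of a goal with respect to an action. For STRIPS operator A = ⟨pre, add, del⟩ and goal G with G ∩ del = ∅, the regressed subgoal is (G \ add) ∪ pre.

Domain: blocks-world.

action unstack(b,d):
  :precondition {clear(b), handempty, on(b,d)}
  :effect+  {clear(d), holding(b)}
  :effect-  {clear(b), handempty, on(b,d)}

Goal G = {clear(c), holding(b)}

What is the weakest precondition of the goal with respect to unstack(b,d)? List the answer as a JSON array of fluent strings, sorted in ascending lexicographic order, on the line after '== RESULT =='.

Regress:
  G ∩ del = {}  (empty — regression defined)
  G \ add = {clear(c), holding(b)} \ {clear(d), holding(b)} = {clear(c)}
  ∪ pre   = {clear(c)} ∪ {clear(b), handempty, on(b,d)}
          = {clear(b), clear(c), handempty, on(b,d)}

== RESULT ==
["clear(b)", "clear(c)", "handempty", "on(b,d)"]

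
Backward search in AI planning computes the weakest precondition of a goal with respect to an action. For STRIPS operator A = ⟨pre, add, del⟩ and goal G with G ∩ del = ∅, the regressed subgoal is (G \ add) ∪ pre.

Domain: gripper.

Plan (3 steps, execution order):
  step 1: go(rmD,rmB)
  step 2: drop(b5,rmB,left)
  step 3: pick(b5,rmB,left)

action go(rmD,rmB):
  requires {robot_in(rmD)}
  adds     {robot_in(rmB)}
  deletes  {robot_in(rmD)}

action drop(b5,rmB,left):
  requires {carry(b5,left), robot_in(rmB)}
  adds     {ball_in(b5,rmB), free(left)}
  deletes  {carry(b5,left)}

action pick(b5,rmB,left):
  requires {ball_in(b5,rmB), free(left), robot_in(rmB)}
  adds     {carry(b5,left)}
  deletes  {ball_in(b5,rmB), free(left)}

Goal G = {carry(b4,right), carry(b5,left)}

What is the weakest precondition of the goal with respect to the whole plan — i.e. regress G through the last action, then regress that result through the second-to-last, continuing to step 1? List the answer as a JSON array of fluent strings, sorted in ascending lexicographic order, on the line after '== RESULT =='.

Work backward from the goal:
  through step 3 (pick(b5,rmB,left)): drop {carry(b5,left)}, keep {carry(b4,right)}, require {ball_in(b5,rmB), free(left), robot_in(rmB)}
    → {ball_in(b5,rmB), carry(b4,right), free(left), robot_in(rmB)}
  through step 2 (drop(b5,rmB,left)): drop {ball_in(b5,rmB), free(left)}, keep {carry(b4,right), robot_in(rmB)}, require {carry(b5,left), robot_in(rmB)}
    → {carry(b4,right), carry(b5,left), robot_in(rmB)}
  through step 1 (go(rmD,rmB)): drop {robot_in(rmB)}, keep {carry(b4,right), carry(b5,left)}, require {robot_in(rmD)}
    → {carry(b4,right), carry(b5,left), robot_in(rmD)}

== RESULT ==
["carry(b4,right)", "carry(b5,left)", "robot_in(rmD)"]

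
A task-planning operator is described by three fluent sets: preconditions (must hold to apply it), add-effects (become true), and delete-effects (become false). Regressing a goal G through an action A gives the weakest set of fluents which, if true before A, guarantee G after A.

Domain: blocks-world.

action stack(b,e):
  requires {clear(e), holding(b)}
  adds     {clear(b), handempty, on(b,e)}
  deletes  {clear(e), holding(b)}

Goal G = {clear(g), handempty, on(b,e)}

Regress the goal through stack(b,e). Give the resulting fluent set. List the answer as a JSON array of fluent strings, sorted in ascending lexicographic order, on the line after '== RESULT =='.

Regress:
  G ∩ del = {}  (empty — regression defined)
  G \ add = {clear(g), handempty, on(b,e)} \ {clear(b), handempty, on(b,e)} = {clear(g)}
  ∪ pre   = {clear(g)} ∪ {clear(e), holding(b)}
          = {clear(e), clear(g), holding(b)}

== RESULT ==
["clear(e)", "clear(g)", "holding(b)"]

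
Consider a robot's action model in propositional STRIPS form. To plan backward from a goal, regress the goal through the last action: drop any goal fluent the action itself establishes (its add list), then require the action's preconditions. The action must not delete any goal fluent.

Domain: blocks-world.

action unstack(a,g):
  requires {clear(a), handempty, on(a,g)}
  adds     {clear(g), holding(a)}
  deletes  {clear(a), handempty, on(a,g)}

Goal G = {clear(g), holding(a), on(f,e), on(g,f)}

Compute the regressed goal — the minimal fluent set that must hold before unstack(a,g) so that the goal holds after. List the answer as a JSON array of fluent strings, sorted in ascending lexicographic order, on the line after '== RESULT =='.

Regress:
  G ∩ del = {}  (empty — regression defined)
  G \ add = {clear(g), holding(a), on(f,e), on(g,f)} \ {clear(g), holding(a)} = {on(f,e), on(g,f)}
  ∪ pre   = {on(f,e), on(g,f)} ∪ {clear(a), handempty, on(a,g)}
          = {clear(a), handempty, on(a,g), on(f,e), on(g,f)}

== RESULT ==
["clear(a)", "handempty", "on(a,g)", "on(f,e)", "on(g,f)"]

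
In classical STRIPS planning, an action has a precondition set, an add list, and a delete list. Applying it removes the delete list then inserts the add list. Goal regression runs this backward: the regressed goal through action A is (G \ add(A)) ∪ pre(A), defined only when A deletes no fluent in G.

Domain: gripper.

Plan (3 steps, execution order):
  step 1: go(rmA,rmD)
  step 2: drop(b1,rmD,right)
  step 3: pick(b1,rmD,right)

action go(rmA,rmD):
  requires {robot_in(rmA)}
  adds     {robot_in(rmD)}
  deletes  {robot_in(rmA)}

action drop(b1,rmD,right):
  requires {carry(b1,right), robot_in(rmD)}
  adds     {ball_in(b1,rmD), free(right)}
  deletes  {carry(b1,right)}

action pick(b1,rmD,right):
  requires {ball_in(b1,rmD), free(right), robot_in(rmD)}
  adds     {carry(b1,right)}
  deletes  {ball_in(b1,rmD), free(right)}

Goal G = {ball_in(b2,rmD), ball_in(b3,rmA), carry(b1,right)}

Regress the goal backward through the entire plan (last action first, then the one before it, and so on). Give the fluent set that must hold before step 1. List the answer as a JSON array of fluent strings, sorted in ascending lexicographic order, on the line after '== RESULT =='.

Regress step by step:
  through step 3 (pick(b1,rmD,right)): drop {carry(b1,right)}, keep {ball_in(b2,rmD), ball_in(b3,rmA)}, require {ball_in(b1,rmD), free(right), robot_in(rmD)}
    → {ball_in(b1,rmD), ball_in(b2,rmD), ball_in(b3,rmA), free(right), robot_in(rmD)}
  through step 2 (drop(b1,rmD,right)): drop {ball_in(b1,rmD), free(right)}, keep {ball_in(b2,rmD), ball_in(b3,rmA), robot_in(rmD)}, require {carry(b1,right), robot_in(rmD)}
    → {ball_in(b2,rmD), ball_in(b3,rmA), carry(b1,right), robot_in(rmD)}
  through step 1 (go(rmA,rmD)): drop {robot_in(rmD)}, keep {ball_in(b2,rmD), ball_in(b3,rmA), carry(b1,right)}, require {robot_in(rmA)}
    → {ball_in(b2,rmD), ball_in(b3,rmA), carry(b1,right), robot_in(rmA)}

== RESULT ==
["ball_in(b2,rmD)", "ball_in(b3,rmA)", "carry(b1,right)", "robot_in(rmA)"]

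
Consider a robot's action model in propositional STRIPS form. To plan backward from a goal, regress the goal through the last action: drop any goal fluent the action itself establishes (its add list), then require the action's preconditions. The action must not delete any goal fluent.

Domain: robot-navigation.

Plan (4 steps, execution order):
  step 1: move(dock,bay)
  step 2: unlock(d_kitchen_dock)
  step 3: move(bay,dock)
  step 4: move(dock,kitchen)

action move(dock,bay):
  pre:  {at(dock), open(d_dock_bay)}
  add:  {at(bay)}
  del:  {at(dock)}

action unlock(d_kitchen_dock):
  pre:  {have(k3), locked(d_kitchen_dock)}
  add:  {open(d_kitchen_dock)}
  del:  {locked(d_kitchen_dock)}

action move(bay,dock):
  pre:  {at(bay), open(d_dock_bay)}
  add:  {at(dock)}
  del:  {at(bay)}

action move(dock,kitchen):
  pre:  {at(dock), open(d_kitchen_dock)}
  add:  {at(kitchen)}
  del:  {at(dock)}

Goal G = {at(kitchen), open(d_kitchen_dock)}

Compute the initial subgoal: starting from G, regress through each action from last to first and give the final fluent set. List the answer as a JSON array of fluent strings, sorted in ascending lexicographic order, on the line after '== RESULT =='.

Work backward from the goal:
  through step 4 (move(dock,kitchen)): drop {at(kitchen)}, keep {open(d_kitchen_dock)}, require {at(dock), open(d_kitchen_dock)}
    → {at(dock), open(d_kitchen_dock)}
  through step 3 (move(bay,dock)): drop {at(dock)}, keep {open(d_kitchen_dock)}, require {at(bay), open(d_dock_bay)}
    → {at(bay), open(d_dock_bay), open(d_kitchen_dock)}
  through step 2 (unlock(d_kitchen_dock)): drop {open(d_kitchen_dock)}, keep {at(bay), open(d_dock_bay)}, require {have(k3), locked(d_kitchen_dock)}
    → {at(bay), have(k3), locked(d_kitchen_dock), open(d_dock_bay)}
  through step 1 (move(dock,bay)): drop {at(bay)}, keep {have(k3), locked(d_kitchen_dock), open(d_dock_bay)}, require {at(dock), open(d_dock_bay)}
    → {at(dock), have(k3), locked(d_kitchen_dock), open(d_dock_bay)}

== RESULT ==
["at(dock)", "have(k3)", "locked(d_kitchen_dock)", "open(d_dock_bay)"]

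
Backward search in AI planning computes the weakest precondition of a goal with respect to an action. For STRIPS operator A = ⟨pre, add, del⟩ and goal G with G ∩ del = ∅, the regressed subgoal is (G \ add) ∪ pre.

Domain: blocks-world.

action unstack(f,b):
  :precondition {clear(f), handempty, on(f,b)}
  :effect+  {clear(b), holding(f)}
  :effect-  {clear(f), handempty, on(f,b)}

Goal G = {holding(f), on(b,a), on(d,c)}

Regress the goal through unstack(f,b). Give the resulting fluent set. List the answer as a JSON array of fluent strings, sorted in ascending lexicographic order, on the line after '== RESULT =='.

Regress:
  G ∩ del = {}  (empty — regression defined)
  G \ add = {holding(f), on(b,a), on(d,c)} \ {clear(b), holding(f)} = {on(b,a), on(d,c)}
  ∪ pre   = {on(b,a), on(d,c)} ∪ {clear(f), handempty, on(f,b)}
          = {clear(f), handempty, on(b,a), on(d,c), on(f,b)}

== RESULT ==
["clear(f)", "handempty", "on(b,a)", "on(d,c)", "on(f,b)"]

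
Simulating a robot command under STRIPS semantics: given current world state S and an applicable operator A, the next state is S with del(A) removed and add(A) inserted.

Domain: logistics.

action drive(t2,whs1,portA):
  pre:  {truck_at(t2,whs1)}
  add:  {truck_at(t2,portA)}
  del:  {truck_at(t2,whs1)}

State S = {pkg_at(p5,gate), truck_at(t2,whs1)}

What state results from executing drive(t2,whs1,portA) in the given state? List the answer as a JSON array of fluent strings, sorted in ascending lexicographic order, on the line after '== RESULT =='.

Compute (S \ del) ∪ add:
  pre ⊆ S: {truck_at(t2,whs1)} ⊆ S  — applicable
  S \ del = {pkg_at(p5,gate)}
  ∪ add   = {pkg_at(p5,gate), truck_at(t2,portA)}

== RESULT ==
["pkg_at(p5,gate)", "truck_at(t2,portA)"]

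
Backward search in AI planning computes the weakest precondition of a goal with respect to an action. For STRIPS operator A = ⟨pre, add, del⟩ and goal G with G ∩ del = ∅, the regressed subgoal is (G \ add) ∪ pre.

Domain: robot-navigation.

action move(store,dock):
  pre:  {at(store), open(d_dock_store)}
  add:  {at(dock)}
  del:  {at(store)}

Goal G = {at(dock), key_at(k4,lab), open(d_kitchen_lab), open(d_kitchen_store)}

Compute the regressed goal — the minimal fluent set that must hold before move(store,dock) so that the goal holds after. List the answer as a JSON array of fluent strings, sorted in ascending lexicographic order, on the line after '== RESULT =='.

Regress:
  G ∩ del = {}  (empty — regression defined)
  G \ add = {at(dock), key_at(k4,lab), open(d_kitchen_lab), open(d_kitchen_store)} \ {at(dock)} = {key_at(k4,lab), open(d_kitchen_lab), open(d_kitchen_store)}
  ∪ pre   = {key_at(k4,lab), open(d_kitchen_lab), open(d_kitchen_store)} ∪ {at(store), open(d_dock_store)}
          = {at(store), key_at(k4,lab), open(d_dock_store), open(d_kitchen_lab), open(d_kitchen_store)}

== RESULT ==
["at(store)", "key_at(k4,lab)", "open(d_dock_store)", "open(d_kitchen_lab)", "open(d_kitchen_store)"]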